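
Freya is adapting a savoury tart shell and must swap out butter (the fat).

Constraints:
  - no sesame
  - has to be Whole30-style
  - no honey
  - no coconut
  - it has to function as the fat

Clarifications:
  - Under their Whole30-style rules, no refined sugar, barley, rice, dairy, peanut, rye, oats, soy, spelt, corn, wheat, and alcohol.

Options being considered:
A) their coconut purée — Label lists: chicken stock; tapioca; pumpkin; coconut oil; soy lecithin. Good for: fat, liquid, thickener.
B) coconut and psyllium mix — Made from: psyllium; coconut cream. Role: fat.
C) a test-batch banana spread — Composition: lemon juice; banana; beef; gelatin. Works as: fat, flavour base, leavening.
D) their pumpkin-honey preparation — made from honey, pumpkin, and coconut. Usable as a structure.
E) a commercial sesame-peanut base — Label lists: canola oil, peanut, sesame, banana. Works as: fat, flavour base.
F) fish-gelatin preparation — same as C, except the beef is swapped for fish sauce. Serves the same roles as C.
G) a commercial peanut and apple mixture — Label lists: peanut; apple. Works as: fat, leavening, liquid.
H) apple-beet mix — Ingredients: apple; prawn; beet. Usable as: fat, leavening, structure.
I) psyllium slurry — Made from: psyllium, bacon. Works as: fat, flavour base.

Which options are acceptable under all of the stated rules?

A: has soy lecithin, so not Whole30-style; has coconut oil, so not coconut-free — no
B: has coconut cream, so not coconut-free — out
C: gelatin and beef etc. — none of it excluded — keep
D: not usable as a fat; has coconut, so not coconut-free (and 1 more) — no
E: has peanut, so not Whole30-style; has sesame, so not sesame-free — out
F: fish sauce and gelatin etc. — none of it excluded — OK
G: has peanut, so not Whole30-style — out
H: nothing on the exclusion list — valid
I: nothing on the exclusion list — OK

C, F, H, I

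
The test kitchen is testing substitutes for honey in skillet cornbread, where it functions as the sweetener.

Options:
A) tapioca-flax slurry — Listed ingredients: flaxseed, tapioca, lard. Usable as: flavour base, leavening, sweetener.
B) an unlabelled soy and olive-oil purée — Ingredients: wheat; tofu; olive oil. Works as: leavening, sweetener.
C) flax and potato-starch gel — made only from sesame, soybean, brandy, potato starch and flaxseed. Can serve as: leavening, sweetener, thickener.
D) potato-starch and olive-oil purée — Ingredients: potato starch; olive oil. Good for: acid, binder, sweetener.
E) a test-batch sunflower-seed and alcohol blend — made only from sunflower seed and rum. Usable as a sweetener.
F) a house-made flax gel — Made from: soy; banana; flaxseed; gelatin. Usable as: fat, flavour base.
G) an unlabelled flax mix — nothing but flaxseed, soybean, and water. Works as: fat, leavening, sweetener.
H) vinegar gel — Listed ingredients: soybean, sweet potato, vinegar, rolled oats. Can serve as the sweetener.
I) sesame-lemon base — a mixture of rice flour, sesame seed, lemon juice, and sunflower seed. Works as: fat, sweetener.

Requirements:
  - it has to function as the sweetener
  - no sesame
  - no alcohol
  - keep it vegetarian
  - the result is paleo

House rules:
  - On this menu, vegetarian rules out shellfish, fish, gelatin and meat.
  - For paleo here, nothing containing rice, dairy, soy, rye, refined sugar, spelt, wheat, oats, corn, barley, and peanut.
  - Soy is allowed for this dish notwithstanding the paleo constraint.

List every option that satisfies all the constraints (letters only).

A: has lard, so not vegetarian — reject
B: has wheat, so not paleo — no
C: has sesame, so not sesame-free; has brandy, so not alcohol-free — out
D: vegetarian, paleo — keep
E: has rum, so not alcohol-free — out
F: not usable as a sweetener; has gelatin, so not vegetarian — reject
G: soy is permitted under the paleo carve-out; nothing else excluded — keep
H: has rolled oats, so not paleo — no
I: has rice flour, so not paleo; has sesame seed, so not sesame-free — out

D, G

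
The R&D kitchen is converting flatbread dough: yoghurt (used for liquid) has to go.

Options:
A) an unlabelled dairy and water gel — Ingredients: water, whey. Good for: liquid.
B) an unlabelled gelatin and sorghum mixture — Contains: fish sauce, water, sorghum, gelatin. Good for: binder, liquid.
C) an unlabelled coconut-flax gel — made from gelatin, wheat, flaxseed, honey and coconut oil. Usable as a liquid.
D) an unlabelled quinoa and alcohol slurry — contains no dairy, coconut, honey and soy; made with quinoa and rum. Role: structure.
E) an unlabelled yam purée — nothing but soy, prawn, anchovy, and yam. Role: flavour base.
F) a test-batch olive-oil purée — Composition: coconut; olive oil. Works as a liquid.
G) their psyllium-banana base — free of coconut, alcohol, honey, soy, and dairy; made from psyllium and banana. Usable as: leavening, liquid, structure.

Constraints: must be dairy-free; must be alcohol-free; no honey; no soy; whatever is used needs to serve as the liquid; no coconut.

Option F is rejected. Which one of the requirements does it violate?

usable as a liquid: satisfied
dairy-free: satisfied
honey-free: satisfied
alcohol-free: satisfied
soy-free: satisfied
coconut-free: has coconut — fails

coconut-free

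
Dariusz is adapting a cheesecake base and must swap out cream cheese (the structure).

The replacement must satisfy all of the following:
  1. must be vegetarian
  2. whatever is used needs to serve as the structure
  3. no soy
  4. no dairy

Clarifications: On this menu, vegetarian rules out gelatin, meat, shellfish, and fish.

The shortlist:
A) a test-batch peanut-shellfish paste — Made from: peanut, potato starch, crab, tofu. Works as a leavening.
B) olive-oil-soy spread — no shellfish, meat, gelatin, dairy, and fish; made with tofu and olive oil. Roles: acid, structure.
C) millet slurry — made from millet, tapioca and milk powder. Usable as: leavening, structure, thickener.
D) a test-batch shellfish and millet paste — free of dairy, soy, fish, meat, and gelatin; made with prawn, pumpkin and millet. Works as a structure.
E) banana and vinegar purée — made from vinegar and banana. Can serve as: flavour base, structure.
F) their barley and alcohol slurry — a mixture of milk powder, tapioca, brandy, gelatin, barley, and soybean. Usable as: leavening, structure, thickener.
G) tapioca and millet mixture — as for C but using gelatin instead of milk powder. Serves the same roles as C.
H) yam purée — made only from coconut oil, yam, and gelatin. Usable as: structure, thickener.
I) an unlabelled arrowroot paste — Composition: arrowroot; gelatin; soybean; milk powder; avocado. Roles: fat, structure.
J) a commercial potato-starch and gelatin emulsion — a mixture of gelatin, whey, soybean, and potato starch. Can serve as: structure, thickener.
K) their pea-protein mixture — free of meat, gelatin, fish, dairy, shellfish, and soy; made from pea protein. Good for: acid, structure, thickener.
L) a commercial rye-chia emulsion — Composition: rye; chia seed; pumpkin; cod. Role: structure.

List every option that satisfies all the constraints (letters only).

E, K

A: not usable as a structure; has crab, so not vegetarian (and 1 more) — no
B: has tofu, so not soy-free — out
C: has milk powder, so not dairy-free — no
D: has prawn, so not vegetarian — out
E: works as a structure, vegetarian, no soy — valid
F: has gelatin, so not vegetarian; has soybean, so not soy-free (and 1 more) — out
G: has gelatin, so not vegetarian — reject
H: has gelatin, so not vegetarian — reject
I: has gelatin, so not vegetarian; has soybean, so not soy-free (and 1 more) — out
J: has gelatin, so not vegetarian; has soybean, so not soy-free (and 1 more) — no
K: every rule checks out — keep
L: has cod, so not vegetarian — out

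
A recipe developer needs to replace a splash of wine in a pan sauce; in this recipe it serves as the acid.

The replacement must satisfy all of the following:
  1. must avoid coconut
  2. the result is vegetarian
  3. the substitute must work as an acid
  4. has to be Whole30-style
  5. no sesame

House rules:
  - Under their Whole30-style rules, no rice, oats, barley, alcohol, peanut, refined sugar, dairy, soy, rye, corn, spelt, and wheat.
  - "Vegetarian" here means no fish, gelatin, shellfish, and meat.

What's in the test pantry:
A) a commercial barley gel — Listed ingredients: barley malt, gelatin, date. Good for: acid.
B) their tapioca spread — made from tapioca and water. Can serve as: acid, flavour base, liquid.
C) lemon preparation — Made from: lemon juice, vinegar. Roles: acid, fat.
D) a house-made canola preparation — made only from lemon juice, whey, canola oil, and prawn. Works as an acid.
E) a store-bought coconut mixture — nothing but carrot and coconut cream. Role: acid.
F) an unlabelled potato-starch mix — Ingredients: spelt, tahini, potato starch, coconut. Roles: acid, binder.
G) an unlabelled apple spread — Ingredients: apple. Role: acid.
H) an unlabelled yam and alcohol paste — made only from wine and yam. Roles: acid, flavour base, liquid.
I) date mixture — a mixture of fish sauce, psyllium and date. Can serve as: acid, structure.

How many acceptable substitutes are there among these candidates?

3

A: has barley malt, so not Whole30-style; has gelatin, so not vegetarian — reject
B: only water and tapioca; none excluded — valid
C: every rule checks out — valid
D: has whey, so not Whole30-style; has prawn, so not vegetarian — reject
E: has coconut cream, so not coconut-free — out
F: has spelt, so not Whole30-style; has coconut, so not coconut-free (and 1 more) — reject
G: only apple; none excluded — OK
H: has wine, so not Whole30-style — out
I: has fish sauce, so not vegetarian — out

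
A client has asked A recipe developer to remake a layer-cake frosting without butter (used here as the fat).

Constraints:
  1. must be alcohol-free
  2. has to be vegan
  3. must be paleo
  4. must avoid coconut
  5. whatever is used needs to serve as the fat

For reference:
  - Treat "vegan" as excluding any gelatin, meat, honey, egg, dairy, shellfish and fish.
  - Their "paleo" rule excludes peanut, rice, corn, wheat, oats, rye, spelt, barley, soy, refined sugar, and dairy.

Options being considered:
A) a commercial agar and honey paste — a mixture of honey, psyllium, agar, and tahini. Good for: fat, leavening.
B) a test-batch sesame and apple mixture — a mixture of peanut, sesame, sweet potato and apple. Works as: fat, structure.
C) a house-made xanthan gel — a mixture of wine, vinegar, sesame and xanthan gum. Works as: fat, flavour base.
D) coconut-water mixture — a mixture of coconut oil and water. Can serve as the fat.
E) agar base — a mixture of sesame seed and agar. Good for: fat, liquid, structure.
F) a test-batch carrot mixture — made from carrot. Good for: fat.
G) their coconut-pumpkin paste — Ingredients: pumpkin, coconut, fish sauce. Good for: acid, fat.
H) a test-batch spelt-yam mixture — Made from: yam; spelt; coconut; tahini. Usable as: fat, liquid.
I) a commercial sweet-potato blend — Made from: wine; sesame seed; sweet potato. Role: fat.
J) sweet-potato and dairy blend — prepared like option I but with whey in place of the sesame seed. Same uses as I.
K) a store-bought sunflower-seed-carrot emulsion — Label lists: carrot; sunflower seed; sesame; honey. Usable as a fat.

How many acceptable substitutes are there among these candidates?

2

A: has honey, so not vegan — out
B: has peanut, so not paleo — no
C: has wine, so not alcohol-free — no
D: has coconut oil, so not coconut-free — reject
E: only sesame seed and agar; none excluded — OK
F: vegan, no coconut — valid
G: has fish sauce, so not vegan; has coconut, so not coconut-free — reject
H: has spelt, so not paleo; has coconut, so not coconut-free — reject
I: has wine, so not alcohol-free — reject
J: has whey, so not vegan; has whey, so not paleo (and 1 more) — no
K: has honey, so not vegan — no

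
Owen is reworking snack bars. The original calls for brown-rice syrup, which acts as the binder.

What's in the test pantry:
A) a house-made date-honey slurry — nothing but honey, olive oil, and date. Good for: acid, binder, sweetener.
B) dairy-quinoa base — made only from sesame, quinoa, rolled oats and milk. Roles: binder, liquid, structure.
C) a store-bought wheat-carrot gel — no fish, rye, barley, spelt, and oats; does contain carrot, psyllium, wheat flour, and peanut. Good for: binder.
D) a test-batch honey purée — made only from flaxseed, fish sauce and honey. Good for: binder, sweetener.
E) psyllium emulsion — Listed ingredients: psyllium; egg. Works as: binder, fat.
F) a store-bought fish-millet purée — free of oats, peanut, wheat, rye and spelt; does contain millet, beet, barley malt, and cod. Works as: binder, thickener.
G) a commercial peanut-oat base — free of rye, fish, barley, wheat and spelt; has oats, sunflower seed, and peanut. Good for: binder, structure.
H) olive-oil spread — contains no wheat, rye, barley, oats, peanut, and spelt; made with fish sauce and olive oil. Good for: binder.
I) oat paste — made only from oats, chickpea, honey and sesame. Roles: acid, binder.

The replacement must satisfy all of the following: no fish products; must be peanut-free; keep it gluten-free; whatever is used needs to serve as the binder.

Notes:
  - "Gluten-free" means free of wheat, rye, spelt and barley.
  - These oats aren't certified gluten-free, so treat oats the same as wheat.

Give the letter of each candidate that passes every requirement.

A, E

A: only honey, olive oil, and date; none excluded — keep
B: has rolled oats, so not gluten-free — out
C: has wheat flour, so not gluten-free; has peanut, so not peanut-free — out
D: has fish sauce, so not fish-free — reject
E: only egg and psyllium; none excluded — keep
F: has barley malt, so not gluten-free; has cod, so not fish-free — no
G: has oats, so not gluten-free; has peanut, so not peanut-free — reject
H: has fish sauce, so not fish-free — no
I: has oats, so not gluten-free — reject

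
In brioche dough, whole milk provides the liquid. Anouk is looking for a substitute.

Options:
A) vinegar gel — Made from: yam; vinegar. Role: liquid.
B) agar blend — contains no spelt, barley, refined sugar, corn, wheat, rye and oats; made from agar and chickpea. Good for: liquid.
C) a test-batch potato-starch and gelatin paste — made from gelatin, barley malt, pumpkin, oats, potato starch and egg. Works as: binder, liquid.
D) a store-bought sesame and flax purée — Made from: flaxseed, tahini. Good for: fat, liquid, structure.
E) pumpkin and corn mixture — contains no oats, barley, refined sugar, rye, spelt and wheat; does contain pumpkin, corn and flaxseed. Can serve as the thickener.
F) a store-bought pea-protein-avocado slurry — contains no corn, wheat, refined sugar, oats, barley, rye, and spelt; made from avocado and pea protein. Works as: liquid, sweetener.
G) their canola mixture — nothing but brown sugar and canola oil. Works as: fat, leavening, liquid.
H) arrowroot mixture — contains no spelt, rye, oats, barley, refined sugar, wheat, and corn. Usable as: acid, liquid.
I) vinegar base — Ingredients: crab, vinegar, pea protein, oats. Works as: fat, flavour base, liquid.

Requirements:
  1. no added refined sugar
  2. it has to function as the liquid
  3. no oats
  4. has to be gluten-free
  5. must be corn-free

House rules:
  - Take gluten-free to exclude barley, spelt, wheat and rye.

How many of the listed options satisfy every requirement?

A: only vinegar and yam; none excluded — keep
B: gluten-free, no refined sugar — keep
C: has barley malt, so not gluten-free; has oats, so not oat-free — no
D: works as a liquid, no oats, gluten-free — keep
E: not usable as a liquid; has corn, so not corn-free — out
F: works as a liquid, gluten-free, no oats — valid
G: has brown sugar, so not no-added-sugar — no
H: all constraints satisfied — OK
I: has oats, so not oat-free — no

5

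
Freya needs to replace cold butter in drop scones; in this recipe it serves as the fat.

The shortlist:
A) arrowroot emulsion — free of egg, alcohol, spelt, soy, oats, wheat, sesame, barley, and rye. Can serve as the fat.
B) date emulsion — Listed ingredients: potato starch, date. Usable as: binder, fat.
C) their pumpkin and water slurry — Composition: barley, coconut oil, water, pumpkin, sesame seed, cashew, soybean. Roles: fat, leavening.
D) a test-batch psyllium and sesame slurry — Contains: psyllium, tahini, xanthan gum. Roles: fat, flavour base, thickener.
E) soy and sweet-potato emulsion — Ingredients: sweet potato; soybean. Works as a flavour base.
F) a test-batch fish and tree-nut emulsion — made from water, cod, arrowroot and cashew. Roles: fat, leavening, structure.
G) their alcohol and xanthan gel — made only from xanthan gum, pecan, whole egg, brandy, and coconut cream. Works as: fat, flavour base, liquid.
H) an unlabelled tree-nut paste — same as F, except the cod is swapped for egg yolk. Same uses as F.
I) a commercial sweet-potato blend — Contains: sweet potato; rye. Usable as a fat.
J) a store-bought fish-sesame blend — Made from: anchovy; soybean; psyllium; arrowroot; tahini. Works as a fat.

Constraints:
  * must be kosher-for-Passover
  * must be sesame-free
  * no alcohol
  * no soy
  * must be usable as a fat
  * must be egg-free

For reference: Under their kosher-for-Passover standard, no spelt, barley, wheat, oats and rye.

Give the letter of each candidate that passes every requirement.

A, B, F

A: every rule checks out — valid
B: only potato starch and date; none excluded — OK
C: has barley, so not kosher-for-Passover; has sesame seed, so not sesame-free (and 1 more) — no
D: has tahini, so not sesame-free — out
E: not usable as a fat; has soybean, so not soy-free — no
F: no egg, no alcohol — OK
G: has whole egg, so not egg-free; has brandy, so not alcohol-free — out
H: has egg yolk, so not egg-free — out
I: has rye, so not kosher-for-Passover — no
J: has tahini, so not sesame-free; has soybean, so not soy-free — out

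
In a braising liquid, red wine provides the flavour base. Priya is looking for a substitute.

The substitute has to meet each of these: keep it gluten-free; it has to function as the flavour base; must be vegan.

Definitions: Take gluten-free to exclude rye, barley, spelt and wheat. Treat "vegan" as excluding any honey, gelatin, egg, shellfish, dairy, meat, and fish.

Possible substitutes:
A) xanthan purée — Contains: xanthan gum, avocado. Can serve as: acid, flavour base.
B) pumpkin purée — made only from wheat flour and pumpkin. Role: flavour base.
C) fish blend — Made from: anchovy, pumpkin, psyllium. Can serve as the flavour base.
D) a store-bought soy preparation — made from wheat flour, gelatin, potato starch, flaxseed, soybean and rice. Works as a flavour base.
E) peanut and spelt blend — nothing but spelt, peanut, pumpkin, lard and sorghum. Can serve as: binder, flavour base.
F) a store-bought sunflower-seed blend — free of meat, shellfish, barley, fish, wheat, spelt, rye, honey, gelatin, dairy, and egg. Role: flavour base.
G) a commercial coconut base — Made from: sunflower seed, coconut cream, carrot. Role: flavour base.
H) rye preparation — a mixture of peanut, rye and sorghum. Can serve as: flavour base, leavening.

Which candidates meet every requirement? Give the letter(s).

A, F, G

A: gluten-free, vegan — keep
B: has wheat flour, so not gluten-free — out
C: has anchovy, so not vegan — no
D: has wheat flour, so not gluten-free; has gelatin, so not vegan — no
E: has spelt, so not gluten-free; has lard, so not vegan — no
F: vegan, gluten-free — keep
G: nothing on the exclusion list — keep
H: has rye, so not gluten-free — no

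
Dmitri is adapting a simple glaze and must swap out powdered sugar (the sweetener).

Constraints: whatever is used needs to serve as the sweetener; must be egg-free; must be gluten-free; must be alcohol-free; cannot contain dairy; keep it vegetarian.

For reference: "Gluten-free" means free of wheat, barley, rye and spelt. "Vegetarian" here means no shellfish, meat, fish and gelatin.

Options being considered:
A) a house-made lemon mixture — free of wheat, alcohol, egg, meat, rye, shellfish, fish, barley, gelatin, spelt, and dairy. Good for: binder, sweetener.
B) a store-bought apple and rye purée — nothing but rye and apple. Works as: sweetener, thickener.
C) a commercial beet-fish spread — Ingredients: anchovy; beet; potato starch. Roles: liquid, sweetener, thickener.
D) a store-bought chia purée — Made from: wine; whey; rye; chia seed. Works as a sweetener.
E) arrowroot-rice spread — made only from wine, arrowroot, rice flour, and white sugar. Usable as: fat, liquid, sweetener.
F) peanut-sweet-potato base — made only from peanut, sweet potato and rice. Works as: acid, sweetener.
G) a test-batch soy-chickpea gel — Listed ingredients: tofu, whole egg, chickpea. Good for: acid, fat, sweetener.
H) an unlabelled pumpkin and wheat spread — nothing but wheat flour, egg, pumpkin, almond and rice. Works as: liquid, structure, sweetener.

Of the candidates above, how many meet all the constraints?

A: nothing on the exclusion list — valid
B: has rye, so not gluten-free — out
C: has anchovy, so not vegetarian — reject
D: has rye, so not gluten-free; has whey, so not dairy-free (and 1 more) — reject
E: has wine, so not alcohol-free — no
F: nothing on the exclusion list — OK
G: has whole egg, so not egg-free — out
H: has wheat flour, so not gluten-free; has egg, so not egg-free — no

2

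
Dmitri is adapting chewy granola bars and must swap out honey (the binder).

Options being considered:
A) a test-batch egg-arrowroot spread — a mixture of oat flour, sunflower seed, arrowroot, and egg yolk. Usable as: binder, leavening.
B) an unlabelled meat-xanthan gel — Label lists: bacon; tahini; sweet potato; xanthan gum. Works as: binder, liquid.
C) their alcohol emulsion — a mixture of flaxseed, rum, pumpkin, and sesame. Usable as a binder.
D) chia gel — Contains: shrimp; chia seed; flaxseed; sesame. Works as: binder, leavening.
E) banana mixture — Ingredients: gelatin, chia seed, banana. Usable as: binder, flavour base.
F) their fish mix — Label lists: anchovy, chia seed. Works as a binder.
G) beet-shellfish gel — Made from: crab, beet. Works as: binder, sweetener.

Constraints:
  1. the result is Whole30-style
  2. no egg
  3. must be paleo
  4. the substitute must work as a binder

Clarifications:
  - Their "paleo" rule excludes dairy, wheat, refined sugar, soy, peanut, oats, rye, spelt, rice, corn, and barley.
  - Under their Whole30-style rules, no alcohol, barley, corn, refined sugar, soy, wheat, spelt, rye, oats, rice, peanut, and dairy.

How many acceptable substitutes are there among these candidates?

A: has oat flour, so not paleo; has oat flour, so not Whole30-style (and 1 more) — no
B: bacon and tahini etc. — none of it excluded — valid
C: has rum, so not Whole30-style — reject
D: sesame and shrimp etc. — none of it excluded — keep
E: only gelatin, chia seed and banana; none excluded — valid
F: works as a binder, no egg, Whole30-style — valid
G: works as a binder, Whole30-style, no egg — keep

5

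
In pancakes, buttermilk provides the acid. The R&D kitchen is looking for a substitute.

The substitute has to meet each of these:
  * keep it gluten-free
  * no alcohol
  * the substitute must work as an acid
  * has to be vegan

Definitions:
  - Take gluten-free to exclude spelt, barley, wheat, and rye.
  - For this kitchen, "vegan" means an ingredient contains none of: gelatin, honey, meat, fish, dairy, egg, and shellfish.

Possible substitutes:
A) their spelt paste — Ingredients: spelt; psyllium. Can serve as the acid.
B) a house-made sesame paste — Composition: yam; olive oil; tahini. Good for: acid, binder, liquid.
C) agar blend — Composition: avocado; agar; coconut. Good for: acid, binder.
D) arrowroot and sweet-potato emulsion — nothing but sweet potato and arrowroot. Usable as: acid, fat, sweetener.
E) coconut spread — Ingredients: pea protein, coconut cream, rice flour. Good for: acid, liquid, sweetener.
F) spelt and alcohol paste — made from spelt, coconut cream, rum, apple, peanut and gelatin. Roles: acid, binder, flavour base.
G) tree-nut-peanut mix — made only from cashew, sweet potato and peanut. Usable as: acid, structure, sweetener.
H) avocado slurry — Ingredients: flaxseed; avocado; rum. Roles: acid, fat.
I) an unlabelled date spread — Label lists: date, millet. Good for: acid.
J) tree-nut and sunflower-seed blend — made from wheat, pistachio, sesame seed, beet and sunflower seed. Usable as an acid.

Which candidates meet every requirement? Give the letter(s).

A: has spelt, so not gluten-free — reject
B: nothing on the exclusion list — valid
C: only coconut, avocado and agar; none excluded — keep
D: works as an acid, gluten-free, no alcohol — valid
E: gluten-free, vegan — OK
F: has spelt, so not gluten-free; has gelatin, so not vegan (and 1 more) — out
G: no alcohol, gluten-free — keep
H: has rum, so not alcohol-free — no
I: every rule checks out — OK
J: has wheat, so not gluten-free — reject

B, C, D, E, G, I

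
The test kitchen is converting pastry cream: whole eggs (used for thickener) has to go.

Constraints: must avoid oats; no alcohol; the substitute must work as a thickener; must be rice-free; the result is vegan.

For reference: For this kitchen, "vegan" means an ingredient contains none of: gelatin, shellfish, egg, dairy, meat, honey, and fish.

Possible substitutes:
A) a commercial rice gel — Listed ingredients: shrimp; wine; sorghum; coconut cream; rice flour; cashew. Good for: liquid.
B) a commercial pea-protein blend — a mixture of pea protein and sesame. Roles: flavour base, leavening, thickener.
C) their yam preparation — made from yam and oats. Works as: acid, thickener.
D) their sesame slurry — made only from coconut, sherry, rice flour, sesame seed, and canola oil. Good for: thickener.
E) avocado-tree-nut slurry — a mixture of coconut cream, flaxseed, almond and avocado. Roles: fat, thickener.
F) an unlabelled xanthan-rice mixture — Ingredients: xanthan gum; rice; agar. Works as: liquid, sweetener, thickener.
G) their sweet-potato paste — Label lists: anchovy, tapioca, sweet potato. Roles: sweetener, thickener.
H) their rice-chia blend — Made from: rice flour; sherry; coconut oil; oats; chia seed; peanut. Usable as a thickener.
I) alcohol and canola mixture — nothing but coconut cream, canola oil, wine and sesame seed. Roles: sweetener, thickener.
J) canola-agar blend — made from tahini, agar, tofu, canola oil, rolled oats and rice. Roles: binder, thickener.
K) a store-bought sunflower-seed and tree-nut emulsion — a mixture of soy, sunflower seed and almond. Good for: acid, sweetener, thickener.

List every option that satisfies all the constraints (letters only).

A: not usable as a thickener; has shrimp, so not vegan (and 2 more) — out
B: all constraints satisfied — keep
C: has oats, so not oat-free — reject
D: has sherry, so not alcohol-free; has rice flour, so not rice-free — reject
E: works as a thickener, no rice, no oats — OK
F: has rice, so not rice-free — reject
G: has anchovy, so not vegan — no
H: has oats, so not oat-free; has sherry, so not alcohol-free (and 1 more) — no
I: has wine, so not alcohol-free — no
J: has rolled oats, so not oat-free; has rice, so not rice-free — no
K: only soy, almond, and sunflower seed; none excluded — OK

B, E, K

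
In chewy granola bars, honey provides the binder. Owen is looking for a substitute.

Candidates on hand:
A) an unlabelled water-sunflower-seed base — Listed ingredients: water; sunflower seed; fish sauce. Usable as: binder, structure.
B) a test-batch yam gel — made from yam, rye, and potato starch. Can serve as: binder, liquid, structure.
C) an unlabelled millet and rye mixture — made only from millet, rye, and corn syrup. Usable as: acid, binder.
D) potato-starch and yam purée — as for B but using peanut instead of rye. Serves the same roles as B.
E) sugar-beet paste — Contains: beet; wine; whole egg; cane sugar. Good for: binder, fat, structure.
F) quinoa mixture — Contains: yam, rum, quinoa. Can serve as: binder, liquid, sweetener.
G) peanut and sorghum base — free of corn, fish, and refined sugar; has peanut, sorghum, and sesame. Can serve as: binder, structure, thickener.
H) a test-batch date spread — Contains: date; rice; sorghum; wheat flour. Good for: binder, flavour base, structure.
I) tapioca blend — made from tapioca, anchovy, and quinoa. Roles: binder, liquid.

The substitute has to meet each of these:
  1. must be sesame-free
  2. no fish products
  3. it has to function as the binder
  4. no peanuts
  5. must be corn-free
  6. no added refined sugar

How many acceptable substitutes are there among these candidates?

A: has fish sauce, so not fish-free — no
B: works as a binder, no refined sugar, no peanut — valid
C: has corn syrup, so not corn-free — out
D: has peanut, so not peanut-free — reject
E: has cane sugar, so not no-added-sugar — out
F: no sesame, no peanut — OK
G: has peanut, so not peanut-free; has sesame, so not sesame-free — out
H: nothing on the exclusion list — keep
I: has anchovy, so not fish-free — out

3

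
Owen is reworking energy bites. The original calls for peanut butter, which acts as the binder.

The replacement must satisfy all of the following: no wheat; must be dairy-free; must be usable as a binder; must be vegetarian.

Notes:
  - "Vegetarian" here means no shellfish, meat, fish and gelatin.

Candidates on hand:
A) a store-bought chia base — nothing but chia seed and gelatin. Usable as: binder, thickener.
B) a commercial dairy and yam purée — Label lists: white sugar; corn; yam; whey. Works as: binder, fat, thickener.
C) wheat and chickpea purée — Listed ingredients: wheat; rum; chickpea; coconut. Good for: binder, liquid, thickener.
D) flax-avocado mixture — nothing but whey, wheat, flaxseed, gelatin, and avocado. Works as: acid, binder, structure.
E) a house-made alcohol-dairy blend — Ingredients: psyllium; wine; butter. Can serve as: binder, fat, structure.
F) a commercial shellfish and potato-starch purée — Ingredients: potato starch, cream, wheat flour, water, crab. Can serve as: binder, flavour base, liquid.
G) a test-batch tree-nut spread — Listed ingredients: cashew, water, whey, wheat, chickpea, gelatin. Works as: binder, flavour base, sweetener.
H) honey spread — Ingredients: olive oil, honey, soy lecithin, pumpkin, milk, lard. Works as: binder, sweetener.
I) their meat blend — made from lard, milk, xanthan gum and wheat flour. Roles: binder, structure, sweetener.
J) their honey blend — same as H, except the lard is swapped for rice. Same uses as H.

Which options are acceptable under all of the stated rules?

none

A: has gelatin, so not vegetarian — reject
B: has whey, so not dairy-free — out
C: has wheat, so not wheat-free — no
D: has gelatin, so not vegetarian; has whey, so not dairy-free (and 1 more) — out
E: has butter, so not dairy-free — out
F: has crab, so not vegetarian; has cream, so not dairy-free (and 1 more) — out
G: has gelatin, so not vegetarian; has whey, so not dairy-free (and 1 more) — reject
H: has lard, so not vegetarian; has milk, so not dairy-free — out
I: has lard, so not vegetarian; has milk, so not dairy-free (and 1 more) — out
J: has milk, so not dairy-free — out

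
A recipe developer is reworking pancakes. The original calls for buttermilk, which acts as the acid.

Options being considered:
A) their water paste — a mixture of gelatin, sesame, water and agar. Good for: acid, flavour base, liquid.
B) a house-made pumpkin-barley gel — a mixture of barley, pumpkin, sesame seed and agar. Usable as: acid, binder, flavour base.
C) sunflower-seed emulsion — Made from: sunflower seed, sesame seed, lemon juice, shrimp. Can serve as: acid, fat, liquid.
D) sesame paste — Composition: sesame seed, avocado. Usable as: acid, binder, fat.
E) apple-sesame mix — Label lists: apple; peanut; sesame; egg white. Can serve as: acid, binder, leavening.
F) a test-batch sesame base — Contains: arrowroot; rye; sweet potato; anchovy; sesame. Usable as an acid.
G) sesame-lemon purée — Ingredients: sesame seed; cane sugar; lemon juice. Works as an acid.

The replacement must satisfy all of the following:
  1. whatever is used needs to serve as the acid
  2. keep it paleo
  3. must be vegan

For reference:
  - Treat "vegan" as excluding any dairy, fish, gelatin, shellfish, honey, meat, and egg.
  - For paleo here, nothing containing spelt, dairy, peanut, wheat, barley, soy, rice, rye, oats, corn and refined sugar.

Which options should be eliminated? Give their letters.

A, B, C, E, F, G

A: has gelatin, so not vegan — reject
B: has barley, so not paleo — no
C: has shrimp, so not vegan — out
D: every rule checks out — keep
E: has egg white, so not vegan; has peanut, so not paleo — no
F: has anchovy, so not vegan; has rye, so not paleo — reject
G: has cane sugar, so not paleo — out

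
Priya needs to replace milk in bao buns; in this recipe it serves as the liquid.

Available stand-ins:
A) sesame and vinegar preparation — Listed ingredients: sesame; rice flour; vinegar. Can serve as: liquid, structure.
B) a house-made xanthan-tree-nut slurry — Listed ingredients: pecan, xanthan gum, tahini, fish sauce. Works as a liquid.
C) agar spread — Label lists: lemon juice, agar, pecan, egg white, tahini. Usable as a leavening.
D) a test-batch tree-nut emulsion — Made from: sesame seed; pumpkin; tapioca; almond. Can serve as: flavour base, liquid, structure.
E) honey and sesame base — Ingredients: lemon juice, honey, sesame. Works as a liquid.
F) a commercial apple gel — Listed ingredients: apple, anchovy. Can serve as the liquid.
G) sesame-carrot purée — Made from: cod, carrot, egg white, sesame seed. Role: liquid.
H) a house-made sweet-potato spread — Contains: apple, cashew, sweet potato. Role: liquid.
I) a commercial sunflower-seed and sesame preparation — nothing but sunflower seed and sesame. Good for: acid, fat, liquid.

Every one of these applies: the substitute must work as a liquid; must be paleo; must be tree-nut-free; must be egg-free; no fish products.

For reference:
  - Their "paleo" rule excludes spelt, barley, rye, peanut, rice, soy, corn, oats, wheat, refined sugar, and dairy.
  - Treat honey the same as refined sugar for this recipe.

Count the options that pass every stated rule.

A: has rice flour, so not paleo — out
B: has fish sauce, so not fish-free; has pecan, so not tree-nut-free — no
C: not usable as a liquid; has egg white, so not egg-free (and 1 more) — reject
D: has almond, so not tree-nut-free — reject
E: has honey, so not paleo — out
F: has anchovy, so not fish-free — out
G: has cod, so not fish-free; has egg white, so not egg-free — out
H: has cashew, so not tree-nut-free — out
I: works as a liquid, no egg, no fish — valid

1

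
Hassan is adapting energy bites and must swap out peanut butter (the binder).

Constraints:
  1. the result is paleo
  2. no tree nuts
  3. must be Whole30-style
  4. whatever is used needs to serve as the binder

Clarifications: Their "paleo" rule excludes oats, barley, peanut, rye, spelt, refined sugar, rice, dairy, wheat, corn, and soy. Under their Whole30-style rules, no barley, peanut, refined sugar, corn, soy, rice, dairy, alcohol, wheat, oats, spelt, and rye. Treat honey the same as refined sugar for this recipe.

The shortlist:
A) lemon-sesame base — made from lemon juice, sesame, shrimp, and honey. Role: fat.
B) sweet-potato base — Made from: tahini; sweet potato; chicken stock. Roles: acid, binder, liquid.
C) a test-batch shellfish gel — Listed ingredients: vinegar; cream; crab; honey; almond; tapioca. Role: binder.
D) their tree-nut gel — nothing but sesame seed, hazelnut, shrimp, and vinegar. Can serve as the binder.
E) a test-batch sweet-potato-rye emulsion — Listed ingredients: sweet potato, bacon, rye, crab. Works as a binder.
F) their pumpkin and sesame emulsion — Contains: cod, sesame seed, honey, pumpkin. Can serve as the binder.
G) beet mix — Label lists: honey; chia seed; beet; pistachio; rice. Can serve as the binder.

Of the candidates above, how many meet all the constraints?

A: not usable as a binder; has honey, so not paleo (and 1 more) — no
B: no tree nuts, Whole30-style — keep
C: has cream, so not paleo; has cream, so not Whole30-style (and 1 more) — no
D: has hazelnut, so not tree-nut-free — reject
E: has rye, so not paleo; has rye, so not Whole30-style — no
F: has honey, so not paleo; has honey, so not Whole30-style — out
G: has honey, so not paleo; has honey, so not Whole30-style (and 1 more) — no

1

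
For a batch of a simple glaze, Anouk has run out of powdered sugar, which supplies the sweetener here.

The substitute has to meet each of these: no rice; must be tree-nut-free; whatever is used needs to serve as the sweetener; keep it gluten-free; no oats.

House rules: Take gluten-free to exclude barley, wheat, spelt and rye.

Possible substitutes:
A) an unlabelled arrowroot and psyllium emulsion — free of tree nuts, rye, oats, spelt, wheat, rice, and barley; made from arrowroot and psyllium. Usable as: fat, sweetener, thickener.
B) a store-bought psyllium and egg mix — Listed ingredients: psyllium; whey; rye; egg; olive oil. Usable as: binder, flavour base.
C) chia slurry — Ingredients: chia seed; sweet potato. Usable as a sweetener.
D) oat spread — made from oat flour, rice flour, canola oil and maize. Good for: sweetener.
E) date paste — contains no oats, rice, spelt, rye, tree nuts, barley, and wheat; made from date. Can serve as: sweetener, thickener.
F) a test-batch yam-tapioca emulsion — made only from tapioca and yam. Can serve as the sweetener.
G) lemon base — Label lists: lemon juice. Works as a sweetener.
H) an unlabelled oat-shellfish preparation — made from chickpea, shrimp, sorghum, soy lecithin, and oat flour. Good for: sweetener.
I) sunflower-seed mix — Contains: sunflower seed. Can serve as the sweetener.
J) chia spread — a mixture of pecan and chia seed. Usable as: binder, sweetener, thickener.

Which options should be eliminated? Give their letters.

B, D, H, J

A: no oats, no rice — valid
B: not usable as a sweetener; has rye, so not gluten-free — reject
C: works as a sweetener, no rice, no oats — OK
D: has rice flour, so not rice-free; has oat flour, so not oat-free — out
E: gluten-free, no tree nuts — OK
F: only yam and tapioca; none excluded — OK
G: works as a sweetener, gluten-free, no oats — valid
H: has oat flour, so not oat-free — no
I: only sunflower seed; none excluded — valid
J: has pecan, so not tree-nut-free — no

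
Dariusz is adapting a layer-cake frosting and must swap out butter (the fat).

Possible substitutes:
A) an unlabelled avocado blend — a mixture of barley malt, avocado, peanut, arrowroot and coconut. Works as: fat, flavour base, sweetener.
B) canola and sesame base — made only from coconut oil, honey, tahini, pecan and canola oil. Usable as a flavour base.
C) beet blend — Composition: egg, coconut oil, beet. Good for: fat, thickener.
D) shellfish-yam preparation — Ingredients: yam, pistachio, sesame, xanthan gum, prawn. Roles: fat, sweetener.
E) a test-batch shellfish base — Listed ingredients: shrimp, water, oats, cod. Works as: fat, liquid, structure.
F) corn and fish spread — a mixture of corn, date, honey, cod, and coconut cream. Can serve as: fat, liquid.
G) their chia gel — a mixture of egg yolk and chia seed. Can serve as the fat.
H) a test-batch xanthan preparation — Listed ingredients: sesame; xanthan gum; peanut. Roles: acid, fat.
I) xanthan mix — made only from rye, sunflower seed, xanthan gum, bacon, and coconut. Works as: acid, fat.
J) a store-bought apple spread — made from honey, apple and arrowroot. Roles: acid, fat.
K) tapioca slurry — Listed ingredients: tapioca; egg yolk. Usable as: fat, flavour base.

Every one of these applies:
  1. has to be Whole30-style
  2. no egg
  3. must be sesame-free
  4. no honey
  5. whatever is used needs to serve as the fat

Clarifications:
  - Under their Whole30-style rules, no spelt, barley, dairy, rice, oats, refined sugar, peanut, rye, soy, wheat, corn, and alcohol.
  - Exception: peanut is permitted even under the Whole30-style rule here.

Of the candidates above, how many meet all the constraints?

0

A: has barley malt, so not Whole30-style — out
B: not usable as a fat; has honey, so not honey-free (and 1 more) — out
C: has egg, so not egg-free — no
D: has sesame, so not sesame-free — no
E: has oats, so not Whole30-style — no
F: has corn, so not Whole30-style; has honey, so not honey-free — no
G: has egg yolk, so not egg-free — out
H: has sesame, so not sesame-free — out
I: has rye, so not Whole30-style — no
J: has honey, so not honey-free — out
K: has egg yolk, so not egg-free — out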